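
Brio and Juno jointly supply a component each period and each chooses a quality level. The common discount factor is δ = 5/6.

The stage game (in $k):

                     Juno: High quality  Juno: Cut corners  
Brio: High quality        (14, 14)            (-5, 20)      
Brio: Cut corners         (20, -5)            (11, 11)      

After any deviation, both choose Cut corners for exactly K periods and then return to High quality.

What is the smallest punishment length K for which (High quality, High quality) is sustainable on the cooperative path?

3

No profitable deviation requires (14−11)(δ+…+δ^K) ≥ 20−14, i.e. δ+…+δ^K ≥ 2 ≈ 2.0000.
With δ = 5/6, the partial sums are K=1: 0.8333, K=2: 1.5278, K=3: 2.1065.
K = 3 is the first length at which the sum reaches 2.0000.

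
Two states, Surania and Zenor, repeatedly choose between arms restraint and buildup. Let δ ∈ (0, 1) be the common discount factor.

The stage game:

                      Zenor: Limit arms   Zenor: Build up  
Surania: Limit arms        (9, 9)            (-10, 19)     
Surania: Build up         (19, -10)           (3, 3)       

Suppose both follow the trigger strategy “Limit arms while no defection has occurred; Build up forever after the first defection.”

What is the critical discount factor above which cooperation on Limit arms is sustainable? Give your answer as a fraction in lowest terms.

One-period gain from deviating is 19 − 9 = 10. The loss is 9 − 3 = 6 in every subsequent period, with present value 6·δ/(1−δ).
Deviation is unprofitable when 6·δ/(1−δ) ≥ 10, i.e. δ/(1−δ) ≥ 5/3.
Equivalently δ ≥ 10/(10+6) = 5/8.

5/8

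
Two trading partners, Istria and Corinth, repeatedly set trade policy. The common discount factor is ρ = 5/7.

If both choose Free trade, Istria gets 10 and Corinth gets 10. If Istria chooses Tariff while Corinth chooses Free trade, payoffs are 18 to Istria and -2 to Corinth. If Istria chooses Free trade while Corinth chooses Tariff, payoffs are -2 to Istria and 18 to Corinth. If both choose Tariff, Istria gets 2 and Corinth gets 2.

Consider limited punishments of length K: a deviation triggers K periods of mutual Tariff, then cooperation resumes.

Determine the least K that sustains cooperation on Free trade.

Need Σ_{k=1}^{K} ρ^k ≥ (18−10)/(10−2) = 1.0000 at ρ = 5/7.
At K = 1 the sum is 0.7143 < 1.0000; at K = 2 it is 1.2245 ≥ 1.0000.
So the minimum punishment length is K = 2.

2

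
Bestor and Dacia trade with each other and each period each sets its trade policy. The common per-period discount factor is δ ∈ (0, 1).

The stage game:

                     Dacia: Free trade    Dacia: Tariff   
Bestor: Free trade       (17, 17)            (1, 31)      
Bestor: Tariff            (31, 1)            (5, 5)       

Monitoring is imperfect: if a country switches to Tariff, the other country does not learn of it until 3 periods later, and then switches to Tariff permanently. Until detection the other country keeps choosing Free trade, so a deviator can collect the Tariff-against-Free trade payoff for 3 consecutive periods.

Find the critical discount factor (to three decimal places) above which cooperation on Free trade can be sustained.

0.814

The best deviation is to choose Tariff for all 3 undetected periods, earning 31 each, then 5 forever once detected.
Deviation value: 31(1−δ^3)/(1−δ) + 5δ^3/(1−δ); cooperation value: 17/(1−δ).
IC: 17 ≥ 31(1−δ^3) + 5δ^3 = 31 − 26δ^3.
So δ^3 ≥ 14/26 = 7/13, giving δ ≥ (7/13)^(1/3) ≈ 0.814.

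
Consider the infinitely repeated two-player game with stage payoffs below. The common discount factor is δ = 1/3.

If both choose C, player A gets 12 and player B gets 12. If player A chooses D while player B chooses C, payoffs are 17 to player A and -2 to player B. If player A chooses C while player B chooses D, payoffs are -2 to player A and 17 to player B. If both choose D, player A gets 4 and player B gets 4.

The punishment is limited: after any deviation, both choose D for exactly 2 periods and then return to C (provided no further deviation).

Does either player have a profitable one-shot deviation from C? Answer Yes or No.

A one-shot deviation gives 17 now, then 4 for 2 periods, then back to 12.
Gain from deviating: (17−12) today; loss: (12−4) in each of the next 2 periods.
No-deviation condition: (12−4)(δ+…+δ^2) ≥ 17−12, i.e. δ+…+δ^2 ≥ 5/8.
At δ = 1/3: δ+…+δ^2 = 0.4444 < 0.6250.
So cooperation is not sustainable.

Yes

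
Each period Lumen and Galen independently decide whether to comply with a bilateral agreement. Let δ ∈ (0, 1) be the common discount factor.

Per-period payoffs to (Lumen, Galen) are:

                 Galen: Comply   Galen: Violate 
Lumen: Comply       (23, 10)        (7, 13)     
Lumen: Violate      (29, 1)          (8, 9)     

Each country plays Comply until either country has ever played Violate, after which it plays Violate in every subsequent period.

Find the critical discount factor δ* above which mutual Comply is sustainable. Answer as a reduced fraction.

Lumen: cooperation gives 23 each period; deviation gives 29 once then 8 forever.
  23/(1−δ) ≥ 29 + 8δ/(1−δ) ⇒ δ ≥ 6/21 = 2/7.
Galen: cooperation gives 10 each period; deviation gives 13 once then 9 forever.
  δ ≥ 3/4.
Both must hold, so the binding constraint is Galen's: δ ≥ 3/4.

3/4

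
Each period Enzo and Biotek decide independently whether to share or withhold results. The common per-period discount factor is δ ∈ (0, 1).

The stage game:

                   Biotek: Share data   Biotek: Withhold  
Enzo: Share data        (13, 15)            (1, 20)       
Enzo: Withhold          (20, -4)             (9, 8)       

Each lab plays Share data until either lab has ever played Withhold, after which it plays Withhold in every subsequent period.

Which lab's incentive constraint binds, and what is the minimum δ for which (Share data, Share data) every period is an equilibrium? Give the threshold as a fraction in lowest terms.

Enzo; δ ≥ 7/11

Enzo: cooperation gives 13 each period; deviation gives 20 once then 9 forever.
  13/(1−δ) ≥ 20 + 9δ/(1−δ) ⇒ δ ≥ 7/11.
Biotek: cooperation gives 15 each period; deviation gives 20 once then 8 forever.
  δ ≥ 5/12.
Both must hold, so the binding constraint is Enzo's: δ ≥ 7/11.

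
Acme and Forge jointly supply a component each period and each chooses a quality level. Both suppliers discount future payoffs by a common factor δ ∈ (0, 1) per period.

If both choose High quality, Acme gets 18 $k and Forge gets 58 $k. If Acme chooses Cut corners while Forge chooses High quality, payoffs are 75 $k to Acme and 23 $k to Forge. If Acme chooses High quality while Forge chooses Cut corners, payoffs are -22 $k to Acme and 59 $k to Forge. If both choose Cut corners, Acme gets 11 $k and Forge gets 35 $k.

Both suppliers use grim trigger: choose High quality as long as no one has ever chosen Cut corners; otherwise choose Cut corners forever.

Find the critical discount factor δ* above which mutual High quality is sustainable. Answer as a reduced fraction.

57/64

Acme's threshold: (75−18)/(75−11) = 57/64.
Forge's threshold: (59−58)/(59−35) = 1/24.
57/64 > 1/24, so Acme binds and δ* = 57/64.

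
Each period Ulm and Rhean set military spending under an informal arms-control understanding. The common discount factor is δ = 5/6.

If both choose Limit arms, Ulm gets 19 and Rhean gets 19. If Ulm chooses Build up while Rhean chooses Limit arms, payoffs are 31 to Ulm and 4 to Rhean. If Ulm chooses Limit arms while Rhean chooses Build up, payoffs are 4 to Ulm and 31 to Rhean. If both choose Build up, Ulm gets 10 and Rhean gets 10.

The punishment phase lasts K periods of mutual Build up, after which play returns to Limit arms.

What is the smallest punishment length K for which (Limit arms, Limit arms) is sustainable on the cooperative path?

Need Σ_{k=1}^{K} δ^k ≥ (31−19)/(19−10) = 1.3333 at δ = 5/6.
At K = 1 the sum is 0.8333 < 1.3333; at K = 2 it is 1.5278 ≥ 1.3333.
So the minimum punishment length is K = 2.

2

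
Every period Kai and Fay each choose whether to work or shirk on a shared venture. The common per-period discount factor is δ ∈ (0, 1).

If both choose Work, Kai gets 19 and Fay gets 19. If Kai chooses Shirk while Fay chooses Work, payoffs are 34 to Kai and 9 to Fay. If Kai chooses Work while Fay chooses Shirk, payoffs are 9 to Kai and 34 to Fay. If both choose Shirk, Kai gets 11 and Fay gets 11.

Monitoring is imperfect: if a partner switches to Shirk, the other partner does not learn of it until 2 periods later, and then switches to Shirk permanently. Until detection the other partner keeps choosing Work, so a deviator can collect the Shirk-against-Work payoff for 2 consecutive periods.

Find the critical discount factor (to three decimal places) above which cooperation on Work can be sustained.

0.808

A deviator earns 34 for 2 periods, then 11 forever; cooperating earns 19 forever. Multiplying the IC by (1−δ):
19 ≥ 34(1−δ^2) + 11δ^2, so 23·δ^2 ≥ 15 and δ^2 ≥ 15/23.
δ ≥ (15/23)^(1/2) ≈ 0.808.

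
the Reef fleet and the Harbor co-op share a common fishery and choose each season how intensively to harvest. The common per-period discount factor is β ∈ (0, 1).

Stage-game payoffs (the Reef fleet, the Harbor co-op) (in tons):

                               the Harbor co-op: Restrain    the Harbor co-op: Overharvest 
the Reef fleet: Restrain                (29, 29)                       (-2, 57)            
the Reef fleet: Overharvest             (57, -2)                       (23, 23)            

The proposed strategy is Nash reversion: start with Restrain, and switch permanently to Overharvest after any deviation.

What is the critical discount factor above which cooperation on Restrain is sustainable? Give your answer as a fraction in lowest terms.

14/17

Cooperation forever yields 29 each period: 29/(1−β).
Deviating yields 57 once, then 23 forever: 57 + 23β/(1−β).
No profitable deviation requires 29/(1−β) ≥ 57 + 23β/(1−β).
Multiplying by (1−β): 29 ≥ 57(1−β) + 23β = 57 − 34β.
So 34β ≥ 28, i.e. β ≥ 28/34 = 14/17.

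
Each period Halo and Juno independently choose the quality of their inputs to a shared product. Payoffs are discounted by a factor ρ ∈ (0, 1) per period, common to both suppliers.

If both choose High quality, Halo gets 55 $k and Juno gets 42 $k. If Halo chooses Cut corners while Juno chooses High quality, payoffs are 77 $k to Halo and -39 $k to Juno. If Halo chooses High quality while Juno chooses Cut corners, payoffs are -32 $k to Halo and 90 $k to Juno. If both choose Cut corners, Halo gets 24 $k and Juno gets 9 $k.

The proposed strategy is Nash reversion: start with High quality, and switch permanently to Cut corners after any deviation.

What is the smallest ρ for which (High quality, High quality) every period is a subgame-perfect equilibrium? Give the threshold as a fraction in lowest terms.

16/27

Halo: cooperation gives 55 each period; deviation gives 77 once then 24 forever.
  55/(1−ρ) ≥ 77 + 24ρ/(1−ρ) ⇒ ρ ≥ 22/53.
Juno: cooperation gives 42 each period; deviation gives 90 once then 9 forever.
  ρ ≥ 48/81 = 16/27.
Both must hold, so the binding constraint is Juno's: ρ ≥ 16/27.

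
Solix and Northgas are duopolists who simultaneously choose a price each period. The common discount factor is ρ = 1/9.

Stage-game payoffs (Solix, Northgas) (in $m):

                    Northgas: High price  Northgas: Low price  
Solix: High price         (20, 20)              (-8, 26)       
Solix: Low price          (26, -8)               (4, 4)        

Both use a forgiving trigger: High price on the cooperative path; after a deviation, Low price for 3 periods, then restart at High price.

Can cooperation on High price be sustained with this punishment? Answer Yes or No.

A one-shot deviation gives 26 now, then 4 for 3 periods, then back to 20.
Gain from deviating: (26−20) today; loss: (20−4) in each of the next 3 periods.
No-deviation condition: (20−4)(ρ+…+ρ^3) ≥ 26−20, i.e. ρ+…+ρ^3 ≥ 3/8.
At ρ = 1/9: ρ+…+ρ^3 = 0.1248 < 0.3750.
So cooperation is not sustainable.

No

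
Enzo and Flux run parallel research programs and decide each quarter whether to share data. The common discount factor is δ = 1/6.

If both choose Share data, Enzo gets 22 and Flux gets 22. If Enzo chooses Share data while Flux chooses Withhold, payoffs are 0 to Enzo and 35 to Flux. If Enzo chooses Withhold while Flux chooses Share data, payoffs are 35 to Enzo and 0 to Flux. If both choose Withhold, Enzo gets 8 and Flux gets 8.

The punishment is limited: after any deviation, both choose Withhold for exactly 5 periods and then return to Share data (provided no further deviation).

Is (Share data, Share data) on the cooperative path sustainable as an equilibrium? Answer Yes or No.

Comparing payoff streams over the 6 periods until play realigns: cooperate → 22(1+δ+…+δ^5); deviate → 35 + 8(δ+…+δ^5).
Cooperation is sustained iff (22−8)(δ+…+δ^5) ≥ 35−22.
δ+…+δ^5 = 1/6·(1−(1/6)^5)/(1−1/6) = 0.2000, and (35−22)/(22−8) = 0.9286.
0.2000 < 0.9286, so cooperation is not sustainable.

No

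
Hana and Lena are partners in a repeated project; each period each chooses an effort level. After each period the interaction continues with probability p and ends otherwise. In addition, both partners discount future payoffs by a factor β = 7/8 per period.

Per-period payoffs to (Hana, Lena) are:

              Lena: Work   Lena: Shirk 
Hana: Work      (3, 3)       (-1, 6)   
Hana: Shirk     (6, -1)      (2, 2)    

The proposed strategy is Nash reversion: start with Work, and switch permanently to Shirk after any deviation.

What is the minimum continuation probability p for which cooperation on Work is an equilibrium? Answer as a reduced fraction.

With continuation probability p and discount β, the effective per-period discount factor is βp.
Grim-trigger IC: βp ≥ (6−3)/(6−2) = 3/4.
So p ≥ (3/4)/(7/8) = 6/7.

6/7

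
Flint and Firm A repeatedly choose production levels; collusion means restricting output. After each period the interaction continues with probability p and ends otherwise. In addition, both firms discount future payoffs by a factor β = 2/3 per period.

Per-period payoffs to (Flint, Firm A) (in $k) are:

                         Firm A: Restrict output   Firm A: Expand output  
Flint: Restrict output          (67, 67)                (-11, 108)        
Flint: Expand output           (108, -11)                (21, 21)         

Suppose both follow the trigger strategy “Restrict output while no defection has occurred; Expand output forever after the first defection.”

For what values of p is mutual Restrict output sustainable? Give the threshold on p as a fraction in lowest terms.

41/58

With continuation probability p and discount β, the effective per-period discount factor is βp.
Grim-trigger IC: βp ≥ (108−67)/(108−21) = 41/87.
So p ≥ (41/87)/(2/3) = 41/58.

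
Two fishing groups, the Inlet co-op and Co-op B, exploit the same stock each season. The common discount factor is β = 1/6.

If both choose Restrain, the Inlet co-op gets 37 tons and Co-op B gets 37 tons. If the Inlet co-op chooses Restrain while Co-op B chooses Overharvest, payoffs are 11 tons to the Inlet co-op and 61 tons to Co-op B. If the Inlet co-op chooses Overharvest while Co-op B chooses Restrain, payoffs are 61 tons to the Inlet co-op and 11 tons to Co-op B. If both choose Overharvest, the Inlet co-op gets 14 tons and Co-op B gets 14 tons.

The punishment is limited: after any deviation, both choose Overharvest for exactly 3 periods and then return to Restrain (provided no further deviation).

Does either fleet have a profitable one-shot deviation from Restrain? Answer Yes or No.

Yes

IC: β+…+β^3 ≥ (61−37)/(37−14) = 24/23.
At β = 1/6: partial sum = 0.1991 < 1.0435. Cooperation not sustainable.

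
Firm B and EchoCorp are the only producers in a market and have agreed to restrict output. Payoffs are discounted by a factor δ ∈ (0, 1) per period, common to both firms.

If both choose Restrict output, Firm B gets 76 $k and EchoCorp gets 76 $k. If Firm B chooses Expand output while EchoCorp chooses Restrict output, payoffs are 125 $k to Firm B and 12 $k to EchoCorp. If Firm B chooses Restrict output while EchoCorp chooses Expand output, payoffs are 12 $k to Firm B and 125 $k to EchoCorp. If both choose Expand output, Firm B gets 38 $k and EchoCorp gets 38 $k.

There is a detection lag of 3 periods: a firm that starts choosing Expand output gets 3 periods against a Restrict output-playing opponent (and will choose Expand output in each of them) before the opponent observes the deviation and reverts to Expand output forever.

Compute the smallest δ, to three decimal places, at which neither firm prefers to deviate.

Deviating for the 3 undetected periods gains 125−76 = 49 per period over cooperation, then loses 76−38 = 38 per period forever once punishment starts.
Gain: 49(1 + δ + … + δ^2); loss: 38·δ^3/(1−δ).
No profitable deviation ⇔ 49(1−δ^3) ≤ 38·δ^3, i.e. δ^3 ≥ 49/(49+38) = 49/87.
Hence δ ≥ (49/87)^(1/3) ≈ 0.826.

0.826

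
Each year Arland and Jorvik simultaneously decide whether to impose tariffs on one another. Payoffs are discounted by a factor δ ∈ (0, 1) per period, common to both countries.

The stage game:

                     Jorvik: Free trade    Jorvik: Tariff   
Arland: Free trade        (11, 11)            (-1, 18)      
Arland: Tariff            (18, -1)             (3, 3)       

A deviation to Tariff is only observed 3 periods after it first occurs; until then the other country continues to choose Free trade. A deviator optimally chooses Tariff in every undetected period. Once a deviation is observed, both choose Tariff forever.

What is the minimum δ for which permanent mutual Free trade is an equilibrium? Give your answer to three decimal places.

0.776

The best deviation is to choose Tariff for all 3 undetected periods, earning 18 each, then 3 forever once detected.
Deviation value: 18(1−δ^3)/(1−δ) + 3δ^3/(1−δ); cooperation value: 11/(1−δ).
IC: 11 ≥ 18(1−δ^3) + 3δ^3 = 18 − 15δ^3.
So δ^3 ≥ 7/15, giving δ ≥ (7/15)^(1/3) ≈ 0.776.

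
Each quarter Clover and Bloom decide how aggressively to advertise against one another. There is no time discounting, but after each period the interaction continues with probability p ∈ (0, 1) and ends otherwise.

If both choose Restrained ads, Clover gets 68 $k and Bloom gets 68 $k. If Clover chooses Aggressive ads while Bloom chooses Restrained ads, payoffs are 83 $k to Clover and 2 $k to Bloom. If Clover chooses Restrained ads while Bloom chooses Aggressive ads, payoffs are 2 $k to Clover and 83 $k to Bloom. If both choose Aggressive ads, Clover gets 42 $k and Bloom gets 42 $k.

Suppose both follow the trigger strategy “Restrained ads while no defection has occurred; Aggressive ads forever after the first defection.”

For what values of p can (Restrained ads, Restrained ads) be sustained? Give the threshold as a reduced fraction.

15/41

Expected cooperation value is 68 + p·68 + p²·68 + … = 68/(1−p); deviation gives 83 + p·42/(1−p).
68 ≥ 83(1−p) + 42p ⇒ 41p ≥ 15 ⇒ p ≥ 15/41.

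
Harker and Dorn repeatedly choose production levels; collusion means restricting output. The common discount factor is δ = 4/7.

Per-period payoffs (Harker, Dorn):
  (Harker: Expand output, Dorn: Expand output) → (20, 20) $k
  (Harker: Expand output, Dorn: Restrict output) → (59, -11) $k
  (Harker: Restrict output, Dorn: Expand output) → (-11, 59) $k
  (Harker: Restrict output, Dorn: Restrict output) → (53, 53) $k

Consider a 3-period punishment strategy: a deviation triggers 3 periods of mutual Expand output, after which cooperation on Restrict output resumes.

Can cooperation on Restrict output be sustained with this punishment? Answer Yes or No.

Yes

Comparing payoff streams over the 4 periods until play realigns: cooperate → 53(1+δ+…+δ^3); deviate → 59 + 20(δ+…+δ^3).
Cooperation is sustained iff (53−20)(δ+…+δ^3) ≥ 59−53.
δ+…+δ^3 = 4/7·(1−(4/7)^3)/(1−4/7) = 1.0845, and (59−53)/(53−20) = 0.1818.
1.0845 ≥ 0.1818, so cooperation is sustainable.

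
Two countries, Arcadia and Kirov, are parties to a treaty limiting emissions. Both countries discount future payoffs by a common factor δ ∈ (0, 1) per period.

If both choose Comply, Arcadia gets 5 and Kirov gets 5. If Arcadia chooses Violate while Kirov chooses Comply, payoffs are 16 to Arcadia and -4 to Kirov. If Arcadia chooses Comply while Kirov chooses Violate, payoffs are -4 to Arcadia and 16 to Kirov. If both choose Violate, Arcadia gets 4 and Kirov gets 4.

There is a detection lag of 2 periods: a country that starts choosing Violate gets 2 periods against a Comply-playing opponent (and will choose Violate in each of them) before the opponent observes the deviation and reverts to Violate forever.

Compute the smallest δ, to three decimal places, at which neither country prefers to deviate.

A deviator earns 16 for 2 periods, then 4 forever; cooperating earns 5 forever. Multiplying the IC by (1−δ):
5 ≥ 16(1−δ^2) + 4δ^2, so 12·δ^2 ≥ 11 and δ^2 ≥ 11/12.
δ ≥ (11/12)^(1/2) ≈ 0.957.

0.957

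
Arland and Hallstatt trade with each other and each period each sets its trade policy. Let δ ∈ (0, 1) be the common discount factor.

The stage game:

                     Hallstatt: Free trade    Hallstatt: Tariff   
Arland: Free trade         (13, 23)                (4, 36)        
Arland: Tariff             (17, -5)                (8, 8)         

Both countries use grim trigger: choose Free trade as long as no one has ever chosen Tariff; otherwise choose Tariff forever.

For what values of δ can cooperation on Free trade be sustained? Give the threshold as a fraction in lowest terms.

13/28

For Arland: deviation gain 17−13 = 4, per-period punishment loss 13−8 = 5. IC gives δ ≥ 4/9.
For Hallstatt: gain 13, loss 15 per period, so δ ≥ 13/28.
The tighter constraint is Hallstatt's, so cooperation needs δ ≥ 13/28.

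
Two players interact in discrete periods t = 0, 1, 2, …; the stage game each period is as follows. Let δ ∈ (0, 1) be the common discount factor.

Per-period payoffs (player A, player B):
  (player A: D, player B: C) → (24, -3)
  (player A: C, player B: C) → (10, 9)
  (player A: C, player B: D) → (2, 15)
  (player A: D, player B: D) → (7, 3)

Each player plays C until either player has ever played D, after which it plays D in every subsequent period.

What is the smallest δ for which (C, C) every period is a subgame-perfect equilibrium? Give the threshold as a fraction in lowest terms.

player A's threshold: (24−10)/(24−7) = 14/17.
player B's threshold: (15−9)/(15−3) = 1/2.
14/17 > 1/2, so player A binds and δ* = 14/17.

14/17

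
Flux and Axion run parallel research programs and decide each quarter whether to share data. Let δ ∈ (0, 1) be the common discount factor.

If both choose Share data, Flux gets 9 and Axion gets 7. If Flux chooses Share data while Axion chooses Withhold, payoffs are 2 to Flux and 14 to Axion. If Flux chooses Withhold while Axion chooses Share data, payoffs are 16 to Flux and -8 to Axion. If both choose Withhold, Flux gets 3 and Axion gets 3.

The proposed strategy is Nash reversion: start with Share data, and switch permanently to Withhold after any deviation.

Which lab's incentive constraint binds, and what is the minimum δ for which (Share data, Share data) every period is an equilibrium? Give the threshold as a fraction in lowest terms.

Flux: cooperation gives 9 each period; deviation gives 16 once then 3 forever.
  9/(1−δ) ≥ 16 + 3δ/(1−δ) ⇒ δ ≥ 7/13.
Axion: cooperation gives 7 each period; deviation gives 14 once then 3 forever.
  δ ≥ 7/11.
Both must hold, so the binding constraint is Axion's: δ ≥ 7/11.

Axion; δ ≥ 7/11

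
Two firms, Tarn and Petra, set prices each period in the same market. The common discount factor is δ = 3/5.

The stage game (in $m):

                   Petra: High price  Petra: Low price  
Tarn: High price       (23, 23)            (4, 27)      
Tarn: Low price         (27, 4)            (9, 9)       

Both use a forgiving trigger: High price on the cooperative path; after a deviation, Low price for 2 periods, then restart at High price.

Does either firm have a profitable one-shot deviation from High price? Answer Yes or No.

Comparing payoff streams over the 3 periods until play realigns: cooperate → 23(1+δ+…+δ^2); deviate → 27 + 9(δ+…+δ^2).
Cooperation is sustained iff (23−9)(δ+…+δ^2) ≥ 27−23.
δ+…+δ^2 = 3/5·(1−(3/5)^2)/(1−3/5) = 0.9600, and (27−23)/(23−9) = 0.2857.
0.9600 ≥ 0.2857, so cooperation is sustainable.

No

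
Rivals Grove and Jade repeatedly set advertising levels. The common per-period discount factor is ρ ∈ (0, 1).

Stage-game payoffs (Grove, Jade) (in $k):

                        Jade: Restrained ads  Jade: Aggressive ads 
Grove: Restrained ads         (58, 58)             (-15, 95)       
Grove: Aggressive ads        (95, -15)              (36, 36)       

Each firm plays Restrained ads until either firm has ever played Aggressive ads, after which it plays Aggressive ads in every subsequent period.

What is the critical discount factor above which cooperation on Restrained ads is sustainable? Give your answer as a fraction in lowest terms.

37/59

Cooperation forever yields 58 each period: 58/(1−ρ).
Deviating yields 95 once, then 36 forever: 95 + 36ρ/(1−ρ).
No profitable deviation requires 58/(1−ρ) ≥ 95 + 36ρ/(1−ρ).
Multiplying by (1−ρ): 58 ≥ 95(1−ρ) + 36ρ = 95 − 59ρ.
So 59ρ ≥ 37, i.e. ρ ≥ 37/59.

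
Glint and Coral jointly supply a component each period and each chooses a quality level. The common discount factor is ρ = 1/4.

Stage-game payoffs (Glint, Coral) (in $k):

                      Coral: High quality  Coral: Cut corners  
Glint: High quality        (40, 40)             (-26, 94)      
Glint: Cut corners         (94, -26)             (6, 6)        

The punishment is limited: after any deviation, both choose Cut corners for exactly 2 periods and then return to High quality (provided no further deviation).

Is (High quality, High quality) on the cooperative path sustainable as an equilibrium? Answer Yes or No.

Comparing payoff streams over the 3 periods until play realigns: cooperate → 40(1+ρ+…+ρ^2); deviate → 94 + 6(ρ+…+ρ^2).
Cooperation is sustained iff (40−6)(ρ+…+ρ^2) ≥ 94−40.
ρ+…+ρ^2 = 1/4·(1−(1/4)^2)/(1−1/4) = 0.3125, and (94−40)/(40−6) = 1.5882.
0.3125 < 1.5882, so cooperation is not sustainable.

No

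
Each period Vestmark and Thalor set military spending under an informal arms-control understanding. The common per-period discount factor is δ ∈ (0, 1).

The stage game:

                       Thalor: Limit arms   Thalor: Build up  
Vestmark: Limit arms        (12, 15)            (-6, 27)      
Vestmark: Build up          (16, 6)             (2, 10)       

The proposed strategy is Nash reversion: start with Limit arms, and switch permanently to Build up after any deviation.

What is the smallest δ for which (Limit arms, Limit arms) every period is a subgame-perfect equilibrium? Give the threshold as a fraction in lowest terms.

Vestmark's threshold: (16−12)/(16−2) = 2/7.
Thalor's threshold: (27−15)/(27−10) = 12/17.
2/7 < 12/17, so Thalor binds and δ* = 12/17.

12/17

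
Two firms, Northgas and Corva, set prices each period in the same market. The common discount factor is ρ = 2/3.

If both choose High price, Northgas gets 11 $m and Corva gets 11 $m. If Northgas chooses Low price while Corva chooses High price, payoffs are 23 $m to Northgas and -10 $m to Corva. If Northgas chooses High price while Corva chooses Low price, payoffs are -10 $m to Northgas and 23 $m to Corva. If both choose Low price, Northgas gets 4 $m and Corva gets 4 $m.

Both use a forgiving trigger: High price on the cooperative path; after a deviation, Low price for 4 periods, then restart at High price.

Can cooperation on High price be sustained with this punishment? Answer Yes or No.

No

IC: ρ+…+ρ^4 ≥ (23−11)/(11−4) = 12/7.
At ρ = 2/3: partial sum = 1.6049 < 1.7143. Cooperation not sustainable.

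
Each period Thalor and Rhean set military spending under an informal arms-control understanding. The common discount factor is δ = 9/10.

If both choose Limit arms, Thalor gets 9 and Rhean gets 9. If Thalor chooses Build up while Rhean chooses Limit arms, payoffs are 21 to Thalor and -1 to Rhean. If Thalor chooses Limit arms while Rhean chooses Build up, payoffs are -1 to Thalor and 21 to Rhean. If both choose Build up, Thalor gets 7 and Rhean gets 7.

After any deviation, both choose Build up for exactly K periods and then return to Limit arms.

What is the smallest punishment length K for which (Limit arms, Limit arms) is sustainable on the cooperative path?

Need Σ_{k=1}^{K} δ^k ≥ (21−9)/(9−7) = 6.0000 at δ = 9/10.
At K = 10 the sum is 5.8619 < 6.0000; at K = 11 it is 6.1757 ≥ 6.0000.
So the minimum punishment length is K = 11.

11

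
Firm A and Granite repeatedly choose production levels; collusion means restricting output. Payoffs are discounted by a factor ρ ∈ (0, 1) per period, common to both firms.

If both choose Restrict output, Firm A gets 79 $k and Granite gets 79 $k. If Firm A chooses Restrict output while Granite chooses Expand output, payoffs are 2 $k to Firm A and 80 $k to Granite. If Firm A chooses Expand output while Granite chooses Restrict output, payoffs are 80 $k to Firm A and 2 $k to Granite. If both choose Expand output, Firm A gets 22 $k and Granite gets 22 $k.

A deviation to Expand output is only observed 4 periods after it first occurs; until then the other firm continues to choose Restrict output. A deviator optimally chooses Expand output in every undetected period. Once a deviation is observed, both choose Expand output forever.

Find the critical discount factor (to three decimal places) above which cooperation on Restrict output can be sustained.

0.362

The best deviation is to choose Expand output for all 4 undetected periods, earning 80 each, then 22 forever once detected.
Deviation value: 80(1−ρ^4)/(1−ρ) + 22ρ^4/(1−ρ); cooperation value: 79/(1−ρ).
IC: 79 ≥ 80(1−ρ^4) + 22ρ^4 = 80 − 58ρ^4.
So ρ^4 ≥ 1/58, giving ρ ≥ (1/58)^(1/4) ≈ 0.362.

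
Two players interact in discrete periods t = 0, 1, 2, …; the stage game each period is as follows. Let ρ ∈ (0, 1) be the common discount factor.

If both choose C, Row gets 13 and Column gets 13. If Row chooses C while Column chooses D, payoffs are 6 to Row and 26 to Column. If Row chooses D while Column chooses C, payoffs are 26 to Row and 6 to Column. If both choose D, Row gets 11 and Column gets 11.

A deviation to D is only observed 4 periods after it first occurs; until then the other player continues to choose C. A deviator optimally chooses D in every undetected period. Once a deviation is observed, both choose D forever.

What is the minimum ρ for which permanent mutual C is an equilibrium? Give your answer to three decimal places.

0.965

The best deviation is to choose D for all 4 undetected periods, earning 26 each, then 11 forever once detected.
Deviation value: 26(1−ρ^4)/(1−ρ) + 11ρ^4/(1−ρ); cooperation value: 13/(1−ρ).
IC: 13 ≥ 26(1−ρ^4) + 11ρ^4 = 26 − 15ρ^4.
So ρ^4 ≥ 13/15, giving ρ ≥ (13/15)^(1/4) ≈ 0.965.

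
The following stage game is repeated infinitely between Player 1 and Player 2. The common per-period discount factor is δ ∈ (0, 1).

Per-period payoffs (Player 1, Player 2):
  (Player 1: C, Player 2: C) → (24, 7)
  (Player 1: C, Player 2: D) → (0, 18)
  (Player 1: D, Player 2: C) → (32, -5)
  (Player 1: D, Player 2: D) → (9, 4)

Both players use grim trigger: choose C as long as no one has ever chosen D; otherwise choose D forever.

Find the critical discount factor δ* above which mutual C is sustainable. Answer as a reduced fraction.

Player 1: cooperation gives 24 each period; deviation gives 32 once then 9 forever.
  24/(1−δ) ≥ 32 + 9δ/(1−δ) ⇒ δ ≥ 8/23.
Player 2: cooperation gives 7 each period; deviation gives 18 once then 4 forever.
  δ ≥ 11/14.
Both must hold, so the binding constraint is Player 2's: δ ≥ 11/14.

11/14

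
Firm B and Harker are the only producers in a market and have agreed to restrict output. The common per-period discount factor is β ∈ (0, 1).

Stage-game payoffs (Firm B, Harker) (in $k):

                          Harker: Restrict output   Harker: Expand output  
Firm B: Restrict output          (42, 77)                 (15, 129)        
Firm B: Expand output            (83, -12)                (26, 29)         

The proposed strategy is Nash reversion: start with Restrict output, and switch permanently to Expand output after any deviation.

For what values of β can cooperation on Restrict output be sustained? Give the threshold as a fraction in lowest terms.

Firm B's threshold: (83−42)/(83−26) = 41/57.
Harker's threshold: (129−77)/(129−29) = 13/25.
41/57 > 13/25, so Firm B binds and β* = 41/57.

41/57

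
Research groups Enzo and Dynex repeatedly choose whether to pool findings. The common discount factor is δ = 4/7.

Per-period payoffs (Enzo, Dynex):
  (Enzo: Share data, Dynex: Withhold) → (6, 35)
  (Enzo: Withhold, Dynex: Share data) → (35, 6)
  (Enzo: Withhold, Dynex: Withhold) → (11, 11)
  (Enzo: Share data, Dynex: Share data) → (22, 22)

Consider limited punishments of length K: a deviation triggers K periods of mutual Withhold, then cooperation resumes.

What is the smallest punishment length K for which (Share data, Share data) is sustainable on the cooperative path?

4

Need Σ_{k=1}^{K} δ^k ≥ (35−22)/(22−11) = 1.1818 at δ = 4/7.
At K = 3 the sum is 1.0845 < 1.1818; at K = 4 it is 1.1912 ≥ 1.1818.
So the minimum punishment length is K = 4.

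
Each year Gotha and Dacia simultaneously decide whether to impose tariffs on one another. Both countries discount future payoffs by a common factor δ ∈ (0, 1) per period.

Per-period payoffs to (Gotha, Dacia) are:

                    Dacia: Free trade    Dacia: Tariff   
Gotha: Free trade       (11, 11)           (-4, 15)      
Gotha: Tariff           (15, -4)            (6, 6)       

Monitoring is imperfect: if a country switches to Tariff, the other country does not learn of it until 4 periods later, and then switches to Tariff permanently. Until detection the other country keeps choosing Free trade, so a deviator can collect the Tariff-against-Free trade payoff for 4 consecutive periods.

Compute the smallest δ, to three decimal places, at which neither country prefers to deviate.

0.816

The best deviation is to choose Tariff for all 4 undetected periods, earning 15 each, then 6 forever once detected.
Deviation value: 15(1−δ^4)/(1−δ) + 6δ^4/(1−δ); cooperation value: 11/(1−δ).
IC: 11 ≥ 15(1−δ^4) + 6δ^4 = 15 − 9δ^4.
So δ^4 ≥ 4/9, giving δ ≥ (4/9)^(1/4) ≈ 0.816.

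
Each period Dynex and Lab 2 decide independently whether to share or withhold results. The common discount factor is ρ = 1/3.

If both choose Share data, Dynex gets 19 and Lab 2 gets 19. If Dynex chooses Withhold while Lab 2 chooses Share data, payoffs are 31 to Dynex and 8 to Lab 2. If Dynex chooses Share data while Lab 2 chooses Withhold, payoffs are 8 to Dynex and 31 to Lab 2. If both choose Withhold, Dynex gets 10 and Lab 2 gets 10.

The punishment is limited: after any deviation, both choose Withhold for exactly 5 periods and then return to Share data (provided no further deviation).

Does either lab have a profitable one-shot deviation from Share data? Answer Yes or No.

Yes

IC: ρ+…+ρ^5 ≥ (31−19)/(19−10) = 4/3.
At ρ = 1/3: partial sum = 0.4979 < 1.3333. Cooperation not sustainable.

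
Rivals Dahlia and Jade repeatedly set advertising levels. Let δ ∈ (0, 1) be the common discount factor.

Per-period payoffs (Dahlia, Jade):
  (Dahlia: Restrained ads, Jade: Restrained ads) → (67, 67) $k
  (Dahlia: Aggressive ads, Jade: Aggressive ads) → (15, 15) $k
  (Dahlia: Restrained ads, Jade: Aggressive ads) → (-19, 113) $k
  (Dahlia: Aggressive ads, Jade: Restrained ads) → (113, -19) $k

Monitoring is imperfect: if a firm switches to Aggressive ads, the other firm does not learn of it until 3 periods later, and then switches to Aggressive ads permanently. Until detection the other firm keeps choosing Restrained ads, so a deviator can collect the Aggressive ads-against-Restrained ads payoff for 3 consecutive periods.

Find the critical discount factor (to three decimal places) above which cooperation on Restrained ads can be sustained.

0.777

A deviator earns 113 for 3 periods, then 15 forever; cooperating earns 67 forever. Multiplying the IC by (1−δ):
67 ≥ 113(1−δ^3) + 15δ^3, so 98·δ^3 ≥ 46 and δ^3 ≥ 23/49.
δ ≥ (23/49)^(1/3) ≈ 0.777.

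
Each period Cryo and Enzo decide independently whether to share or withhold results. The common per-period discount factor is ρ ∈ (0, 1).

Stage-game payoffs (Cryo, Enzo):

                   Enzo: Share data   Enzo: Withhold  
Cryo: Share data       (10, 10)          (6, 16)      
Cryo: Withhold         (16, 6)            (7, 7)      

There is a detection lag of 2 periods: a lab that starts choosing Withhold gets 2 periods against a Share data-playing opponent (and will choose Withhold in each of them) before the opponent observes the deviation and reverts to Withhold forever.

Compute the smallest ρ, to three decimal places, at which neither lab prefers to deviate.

A deviator earns 16 for 2 periods, then 7 forever; cooperating earns 10 forever. Multiplying the IC by (1−ρ):
10 ≥ 16(1−ρ^2) + 7ρ^2, so 9·ρ^2 ≥ 6 and ρ^2 ≥ 2/3.
ρ ≥ (2/3)^(1/2) ≈ 0.816.

0.816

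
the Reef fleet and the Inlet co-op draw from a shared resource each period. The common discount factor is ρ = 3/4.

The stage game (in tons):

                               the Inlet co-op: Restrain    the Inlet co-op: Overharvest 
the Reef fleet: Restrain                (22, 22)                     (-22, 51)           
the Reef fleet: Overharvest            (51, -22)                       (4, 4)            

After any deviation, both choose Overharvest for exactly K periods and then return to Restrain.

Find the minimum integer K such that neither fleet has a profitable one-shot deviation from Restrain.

3

No profitable deviation requires (22−4)(ρ+…+ρ^K) ≥ 51−22, i.e. ρ+…+ρ^K ≥ 29/18 ≈ 1.6111.
With ρ = 3/4, the partial sums are K=1: 0.7500, K=2: 1.3125, K=3: 1.7344.
K = 3 is the first length at which the sum reaches 1.6111.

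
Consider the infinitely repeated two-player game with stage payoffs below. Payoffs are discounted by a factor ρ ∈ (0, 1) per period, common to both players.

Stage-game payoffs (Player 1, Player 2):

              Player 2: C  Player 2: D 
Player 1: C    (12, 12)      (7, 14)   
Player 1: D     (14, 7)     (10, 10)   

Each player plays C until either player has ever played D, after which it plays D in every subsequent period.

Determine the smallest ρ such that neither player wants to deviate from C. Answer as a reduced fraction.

1/2

One-period gain from deviating is 14 − 12 = 2. The loss is 12 − 10 = 2 in every subsequent period, with present value 2·ρ/(1−ρ).
Deviation is unprofitable when 2·ρ/(1−ρ) ≥ 2, i.e. ρ/(1−ρ) ≥ 1.
Equivalently ρ ≥ 2/(2+2) = 1/2.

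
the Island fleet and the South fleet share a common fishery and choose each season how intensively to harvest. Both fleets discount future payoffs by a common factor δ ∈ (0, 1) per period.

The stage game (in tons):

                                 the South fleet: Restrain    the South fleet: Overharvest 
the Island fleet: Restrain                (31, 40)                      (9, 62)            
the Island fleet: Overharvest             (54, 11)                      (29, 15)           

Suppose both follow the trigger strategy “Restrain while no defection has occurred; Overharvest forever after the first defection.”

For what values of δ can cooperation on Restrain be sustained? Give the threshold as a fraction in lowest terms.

23/25

the Island fleet's threshold: (54−31)/(54−29) = 23/25.
the South fleet's threshold: (62−40)/(62−15) = 22/47.
23/25 > 22/47, so the Island fleet binds and δ* = 23/25.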